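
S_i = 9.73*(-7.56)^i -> [9.73, -73.56, 556.1, -4204.15, 31783.38]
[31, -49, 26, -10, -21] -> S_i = Random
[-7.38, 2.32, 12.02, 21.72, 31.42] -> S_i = -7.38 + 9.70*i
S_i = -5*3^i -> [-5, -15, -45, -135, -405]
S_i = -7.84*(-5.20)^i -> [-7.84, 40.77, -211.99, 1102.37, -5732.31]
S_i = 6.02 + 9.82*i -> [6.02, 15.84, 25.66, 35.48, 45.3]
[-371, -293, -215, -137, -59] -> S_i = -371 + 78*i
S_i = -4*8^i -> [-4, -32, -256, -2048, -16384]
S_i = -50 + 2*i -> [-50, -48, -46, -44, -42]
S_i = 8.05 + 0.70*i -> [8.05, 8.75, 9.45, 10.15, 10.85]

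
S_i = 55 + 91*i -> [55, 146, 237, 328, 419]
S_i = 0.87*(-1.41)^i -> [0.87, -1.23, 1.73, -2.44, 3.44]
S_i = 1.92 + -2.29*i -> [1.92, -0.37, -2.66, -4.95, -7.24]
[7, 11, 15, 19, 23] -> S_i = 7 + 4*i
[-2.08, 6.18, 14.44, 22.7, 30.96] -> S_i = -2.08 + 8.26*i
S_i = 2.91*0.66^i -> [2.91, 1.92, 1.27, 0.84, 0.55]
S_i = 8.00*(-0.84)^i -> [8.0, -6.72, 5.64, -4.74, 3.98]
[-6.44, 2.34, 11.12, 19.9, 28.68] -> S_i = -6.44 + 8.78*i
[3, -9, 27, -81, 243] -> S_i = 3*-3^i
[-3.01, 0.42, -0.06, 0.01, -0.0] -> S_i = -3.01*(-0.14)^i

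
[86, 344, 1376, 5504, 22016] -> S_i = 86*4^i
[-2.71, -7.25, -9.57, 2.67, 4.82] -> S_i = Random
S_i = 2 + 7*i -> [2, 9, 16, 23, 30]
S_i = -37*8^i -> [-37, -296, -2368, -18944, -151552]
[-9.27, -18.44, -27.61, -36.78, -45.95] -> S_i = -9.27 + -9.17*i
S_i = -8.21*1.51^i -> [-8.21, -12.4, -18.72, -28.27, -42.68]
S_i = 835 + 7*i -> [835, 842, 849, 856, 863]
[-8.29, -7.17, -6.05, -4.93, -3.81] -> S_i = -8.29 + 1.12*i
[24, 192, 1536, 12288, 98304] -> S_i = 24*8^i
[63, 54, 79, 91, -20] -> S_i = Random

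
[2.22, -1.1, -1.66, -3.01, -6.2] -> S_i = Random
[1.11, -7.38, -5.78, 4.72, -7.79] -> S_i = Random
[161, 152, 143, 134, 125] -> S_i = 161 + -9*i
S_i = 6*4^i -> [6, 24, 96, 384, 1536]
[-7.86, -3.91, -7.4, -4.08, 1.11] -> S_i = Random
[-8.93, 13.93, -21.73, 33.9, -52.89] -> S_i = -8.93*(-1.56)^i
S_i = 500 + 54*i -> [500, 554, 608, 662, 716]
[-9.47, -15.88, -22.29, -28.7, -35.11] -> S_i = -9.47 + -6.41*i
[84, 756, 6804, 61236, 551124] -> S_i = 84*9^i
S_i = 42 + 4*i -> [42, 46, 50, 54, 58]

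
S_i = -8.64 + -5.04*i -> [-8.64, -13.68, -18.72, -23.76, -28.8]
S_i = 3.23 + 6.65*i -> [3.23, 9.88, 16.53, 23.18, 29.83]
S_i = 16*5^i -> [16, 80, 400, 2000, 10000]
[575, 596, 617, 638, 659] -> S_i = 575 + 21*i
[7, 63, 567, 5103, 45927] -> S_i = 7*9^i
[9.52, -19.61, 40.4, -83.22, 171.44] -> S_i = 9.52*(-2.06)^i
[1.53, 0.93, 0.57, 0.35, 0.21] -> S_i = 1.53*0.61^i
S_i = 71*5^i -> [71, 355, 1775, 8875, 44375]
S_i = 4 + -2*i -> [4, 2, 0, -2, -4]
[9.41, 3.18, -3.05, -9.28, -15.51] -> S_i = 9.41 + -6.23*i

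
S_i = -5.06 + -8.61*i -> [-5.06, -13.67, -22.28, -30.89, -39.5]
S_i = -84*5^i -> [-84, -420, -2100, -10500, -52500]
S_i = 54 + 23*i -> [54, 77, 100, 123, 146]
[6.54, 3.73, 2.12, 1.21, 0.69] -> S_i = 6.54*0.57^i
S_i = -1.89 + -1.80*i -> [-1.89, -3.69, -5.49, -7.29, -9.09]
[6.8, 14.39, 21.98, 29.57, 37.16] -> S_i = 6.80 + 7.59*i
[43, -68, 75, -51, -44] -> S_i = Random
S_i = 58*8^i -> [58, 464, 3712, 29696, 237568]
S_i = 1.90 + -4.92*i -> [1.9, -3.02, -7.94, -12.86, -17.78]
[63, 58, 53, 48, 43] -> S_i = 63 + -5*i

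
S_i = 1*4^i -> [1, 4, 16, 64, 256]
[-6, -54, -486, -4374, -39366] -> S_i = -6*9^i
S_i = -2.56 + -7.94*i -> [-2.56, -10.5, -18.44, -26.38, -34.32]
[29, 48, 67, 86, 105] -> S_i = 29 + 19*i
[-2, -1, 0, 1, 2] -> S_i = -2 + 1*i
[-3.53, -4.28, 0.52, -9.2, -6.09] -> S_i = Random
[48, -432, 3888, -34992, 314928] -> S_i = 48*-9^i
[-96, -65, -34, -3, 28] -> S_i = -96 + 31*i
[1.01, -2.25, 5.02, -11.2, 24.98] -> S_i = 1.01*(-2.23)^i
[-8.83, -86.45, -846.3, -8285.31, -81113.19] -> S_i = -8.83*9.79^i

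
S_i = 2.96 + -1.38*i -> [2.96, 1.58, 0.2, -1.18, -2.56]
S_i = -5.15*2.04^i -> [-5.15, -10.51, -21.43, -43.72, -89.19]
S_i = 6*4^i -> [6, 24, 96, 384, 1536]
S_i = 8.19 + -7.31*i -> [8.19, 0.88, -6.43, -13.74, -21.05]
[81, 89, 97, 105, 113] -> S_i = 81 + 8*i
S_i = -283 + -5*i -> [-283, -288, -293, -298, -303]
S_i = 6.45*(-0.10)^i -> [6.45, -0.64, 0.06, -0.01, 0.0]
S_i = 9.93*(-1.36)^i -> [9.93, -13.5, 18.37, -24.98, 33.97]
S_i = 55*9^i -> [55, 495, 4455, 40095, 360855]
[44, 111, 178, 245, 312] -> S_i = 44 + 67*i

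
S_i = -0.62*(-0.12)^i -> [-0.62, 0.07, -0.01, 0.0, -0.0]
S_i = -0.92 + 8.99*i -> [-0.92, 8.07, 17.06, 26.05, 35.04]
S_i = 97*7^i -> [97, 679, 4753, 33271, 232897]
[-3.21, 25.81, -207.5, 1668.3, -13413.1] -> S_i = -3.21*(-8.04)^i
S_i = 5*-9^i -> [5, -45, 405, -3645, 32805]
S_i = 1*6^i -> [1, 6, 36, 216, 1296]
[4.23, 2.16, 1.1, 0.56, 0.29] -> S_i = 4.23*0.51^i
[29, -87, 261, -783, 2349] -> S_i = 29*-3^i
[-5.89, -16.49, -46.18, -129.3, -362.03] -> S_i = -5.89*2.80^i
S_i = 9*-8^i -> [9, -72, 576, -4608, 36864]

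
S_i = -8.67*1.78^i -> [-8.67, -15.43, -27.47, -48.9, -87.04]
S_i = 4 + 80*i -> [4, 84, 164, 244, 324]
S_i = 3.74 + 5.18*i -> [3.74, 8.92, 14.1, 19.28, 24.46]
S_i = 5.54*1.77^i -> [5.54, 9.81, 17.36, 30.72, 54.38]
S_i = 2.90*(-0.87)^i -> [2.9, -2.52, 2.2, -1.91, 1.66]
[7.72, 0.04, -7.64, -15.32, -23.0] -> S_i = 7.72 + -7.68*i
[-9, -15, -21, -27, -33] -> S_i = -9 + -6*i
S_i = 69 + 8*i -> [69, 77, 85, 93, 101]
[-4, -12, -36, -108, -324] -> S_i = -4*3^i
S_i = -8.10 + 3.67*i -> [-8.1, -4.43, -0.76, 2.91, 6.58]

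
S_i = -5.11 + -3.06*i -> [-5.11, -8.17, -11.23, -14.29, -17.35]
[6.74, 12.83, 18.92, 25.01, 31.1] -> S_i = 6.74 + 6.09*i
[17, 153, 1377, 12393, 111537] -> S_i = 17*9^i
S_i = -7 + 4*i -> [-7, -3, 1, 5, 9]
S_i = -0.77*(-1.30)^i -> [-0.77, 1.0, -1.3, 1.69, -2.2]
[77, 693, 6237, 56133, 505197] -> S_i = 77*9^i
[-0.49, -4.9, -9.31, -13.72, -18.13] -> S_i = -0.49 + -4.41*i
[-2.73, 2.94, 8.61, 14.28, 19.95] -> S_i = -2.73 + 5.67*i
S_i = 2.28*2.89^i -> [2.28, 6.59, 19.04, 55.03, 159.05]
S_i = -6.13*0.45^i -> [-6.13, -2.76, -1.24, -0.56, -0.25]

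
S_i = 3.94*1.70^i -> [3.94, 6.7, 11.39, 19.36, 32.91]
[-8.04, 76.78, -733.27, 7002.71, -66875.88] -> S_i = -8.04*(-9.55)^i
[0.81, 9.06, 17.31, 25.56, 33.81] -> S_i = 0.81 + 8.25*i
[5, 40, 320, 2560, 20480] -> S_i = 5*8^i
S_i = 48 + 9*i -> [48, 57, 66, 75, 84]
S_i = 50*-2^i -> [50, -100, 200, -400, 800]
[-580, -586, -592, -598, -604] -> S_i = -580 + -6*i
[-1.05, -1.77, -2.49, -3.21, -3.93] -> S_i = -1.05 + -0.72*i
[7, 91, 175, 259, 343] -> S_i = 7 + 84*i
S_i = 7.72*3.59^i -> [7.72, 27.71, 99.5, 357.19, 1282.32]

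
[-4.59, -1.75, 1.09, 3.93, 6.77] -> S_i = -4.59 + 2.84*i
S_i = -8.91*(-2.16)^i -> [-8.91, 19.25, -41.57, 89.79, -193.95]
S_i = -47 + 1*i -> [-47, -46, -45, -44, -43]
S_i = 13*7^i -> [13, 91, 637, 4459, 31213]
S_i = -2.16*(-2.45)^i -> [-2.16, 5.29, -12.97, 31.77, -77.82]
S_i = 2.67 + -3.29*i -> [2.67, -0.62, -3.91, -7.2, -10.49]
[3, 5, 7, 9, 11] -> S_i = 3 + 2*i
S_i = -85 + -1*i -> [-85, -86, -87, -88, -89]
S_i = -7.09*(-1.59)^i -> [-7.09, 11.27, -17.92, 28.5, -45.31]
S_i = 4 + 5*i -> [4, 9, 14, 19, 24]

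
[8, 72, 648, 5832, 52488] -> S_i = 8*9^i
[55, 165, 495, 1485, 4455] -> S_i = 55*3^i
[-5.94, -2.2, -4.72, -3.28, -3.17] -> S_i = Random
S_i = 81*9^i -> [81, 729, 6561, 59049, 531441]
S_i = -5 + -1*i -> [-5, -6, -7, -8, -9]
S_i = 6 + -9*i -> [6, -3, -12, -21, -30]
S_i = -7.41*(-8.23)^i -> [-7.41, 60.98, -501.9, 4130.64, -33995.2]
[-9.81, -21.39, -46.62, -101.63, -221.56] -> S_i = -9.81*2.18^i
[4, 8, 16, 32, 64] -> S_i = 4*2^i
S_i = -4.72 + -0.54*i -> [-4.72, -5.26, -5.8, -6.34, -6.88]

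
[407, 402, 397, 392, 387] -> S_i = 407 + -5*i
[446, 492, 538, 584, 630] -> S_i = 446 + 46*i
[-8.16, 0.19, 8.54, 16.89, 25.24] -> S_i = -8.16 + 8.35*i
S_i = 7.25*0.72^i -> [7.25, 5.22, 3.76, 2.71, 1.95]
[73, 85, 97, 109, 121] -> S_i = 73 + 12*i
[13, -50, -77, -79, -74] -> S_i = Random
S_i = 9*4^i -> [9, 36, 144, 576, 2304]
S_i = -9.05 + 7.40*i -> [-9.05, -1.65, 5.75, 13.15, 20.55]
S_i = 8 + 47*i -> [8, 55, 102, 149, 196]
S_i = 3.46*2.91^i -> [3.46, 10.07, 29.3, 85.26, 248.11]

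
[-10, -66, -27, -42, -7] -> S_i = Random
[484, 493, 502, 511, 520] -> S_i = 484 + 9*i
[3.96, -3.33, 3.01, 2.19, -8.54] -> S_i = Random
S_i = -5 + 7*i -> [-5, 2, 9, 16, 23]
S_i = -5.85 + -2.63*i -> [-5.85, -8.48, -11.11, -13.74, -16.37]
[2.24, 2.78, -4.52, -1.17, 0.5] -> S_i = Random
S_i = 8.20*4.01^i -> [8.2, 32.88, 131.86, 528.75, 2120.27]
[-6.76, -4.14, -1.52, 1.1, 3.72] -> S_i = -6.76 + 2.62*i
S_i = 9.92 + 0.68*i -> [9.92, 10.6, 11.28, 11.96, 12.64]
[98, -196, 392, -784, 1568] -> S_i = 98*-2^i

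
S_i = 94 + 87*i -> [94, 181, 268, 355, 442]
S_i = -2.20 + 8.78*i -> [-2.2, 6.58, 15.36, 24.14, 32.92]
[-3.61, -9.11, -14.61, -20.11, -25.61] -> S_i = -3.61 + -5.50*i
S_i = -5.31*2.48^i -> [-5.31, -13.17, -32.66, -80.99, -200.86]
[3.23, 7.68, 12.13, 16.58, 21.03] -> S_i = 3.23 + 4.45*i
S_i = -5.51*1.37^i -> [-5.51, -7.55, -10.34, -14.17, -19.41]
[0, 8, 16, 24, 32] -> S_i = 0 + 8*i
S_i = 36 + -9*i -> [36, 27, 18, 9, 0]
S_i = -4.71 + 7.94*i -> [-4.71, 3.23, 11.17, 19.11, 27.05]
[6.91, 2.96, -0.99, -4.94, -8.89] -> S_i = 6.91 + -3.95*i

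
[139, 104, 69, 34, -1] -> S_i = 139 + -35*i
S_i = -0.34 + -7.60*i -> [-0.34, -7.94, -15.54, -23.14, -30.74]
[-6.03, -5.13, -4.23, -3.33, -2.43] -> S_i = -6.03 + 0.90*i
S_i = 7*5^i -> [7, 35, 175, 875, 4375]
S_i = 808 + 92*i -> [808, 900, 992, 1084, 1176]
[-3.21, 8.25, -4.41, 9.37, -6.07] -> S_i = Random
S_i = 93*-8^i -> [93, -744, 5952, -47616, 380928]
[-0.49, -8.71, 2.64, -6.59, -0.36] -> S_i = Random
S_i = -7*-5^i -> [-7, 35, -175, 875, -4375]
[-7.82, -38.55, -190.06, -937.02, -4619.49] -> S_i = -7.82*4.93^i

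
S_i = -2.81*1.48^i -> [-2.81, -4.16, -6.16, -9.11, -13.48]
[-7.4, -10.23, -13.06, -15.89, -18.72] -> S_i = -7.40 + -2.83*i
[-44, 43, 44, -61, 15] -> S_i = Random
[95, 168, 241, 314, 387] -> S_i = 95 + 73*i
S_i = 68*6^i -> [68, 408, 2448, 14688, 88128]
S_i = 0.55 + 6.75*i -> [0.55, 7.3, 14.05, 20.8, 27.55]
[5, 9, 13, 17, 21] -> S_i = 5 + 4*i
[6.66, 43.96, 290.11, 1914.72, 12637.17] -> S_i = 6.66*6.60^i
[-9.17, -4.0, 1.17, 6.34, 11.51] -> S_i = -9.17 + 5.17*i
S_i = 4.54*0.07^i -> [4.54, 0.32, 0.02, 0.0, 0.0]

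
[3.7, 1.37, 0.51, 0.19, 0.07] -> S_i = 3.70*0.37^i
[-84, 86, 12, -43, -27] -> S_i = Random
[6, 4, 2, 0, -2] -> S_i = 6 + -2*i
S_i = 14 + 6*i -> [14, 20, 26, 32, 38]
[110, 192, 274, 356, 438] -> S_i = 110 + 82*i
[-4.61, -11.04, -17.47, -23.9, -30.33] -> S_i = -4.61 + -6.43*i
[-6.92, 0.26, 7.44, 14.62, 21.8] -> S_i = -6.92 + 7.18*i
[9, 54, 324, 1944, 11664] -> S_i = 9*6^i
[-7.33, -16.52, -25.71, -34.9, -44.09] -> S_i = -7.33 + -9.19*i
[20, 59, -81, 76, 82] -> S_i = Random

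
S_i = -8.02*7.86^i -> [-8.02, -63.04, -495.47, -3894.41, -30610.09]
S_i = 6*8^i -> [6, 48, 384, 3072, 24576]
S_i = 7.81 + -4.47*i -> [7.81, 3.34, -1.13, -5.6, -10.07]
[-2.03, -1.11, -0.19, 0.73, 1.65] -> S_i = -2.03 + 0.92*i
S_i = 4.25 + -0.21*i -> [4.25, 4.04, 3.83, 3.62, 3.41]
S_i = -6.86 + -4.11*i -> [-6.86, -10.97, -15.08, -19.19, -23.3]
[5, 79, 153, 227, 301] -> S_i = 5 + 74*i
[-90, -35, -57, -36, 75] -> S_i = Random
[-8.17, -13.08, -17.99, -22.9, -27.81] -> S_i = -8.17 + -4.91*i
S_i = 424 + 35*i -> [424, 459, 494, 529, 564]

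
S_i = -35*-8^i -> [-35, 280, -2240, 17920, -143360]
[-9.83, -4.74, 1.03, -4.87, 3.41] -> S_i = Random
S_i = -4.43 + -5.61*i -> [-4.43, -10.04, -15.65, -21.26, -26.87]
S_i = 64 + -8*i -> [64, 56, 48, 40, 32]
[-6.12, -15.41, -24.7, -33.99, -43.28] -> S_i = -6.12 + -9.29*i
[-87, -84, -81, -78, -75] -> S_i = -87 + 3*i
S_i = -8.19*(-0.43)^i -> [-8.19, 3.52, -1.51, 0.65, -0.28]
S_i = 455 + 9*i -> [455, 464, 473, 482, 491]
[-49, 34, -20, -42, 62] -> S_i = Random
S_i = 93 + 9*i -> [93, 102, 111, 120, 129]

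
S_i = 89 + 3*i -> [89, 92, 95, 98, 101]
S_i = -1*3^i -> [-1, -3, -9, -27, -81]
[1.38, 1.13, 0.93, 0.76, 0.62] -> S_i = 1.38*0.82^i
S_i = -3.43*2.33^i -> [-3.43, -7.99, -18.62, -43.39, -101.09]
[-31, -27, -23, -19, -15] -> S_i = -31 + 4*i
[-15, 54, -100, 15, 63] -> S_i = Random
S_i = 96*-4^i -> [96, -384, 1536, -6144, 24576]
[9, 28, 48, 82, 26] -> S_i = Random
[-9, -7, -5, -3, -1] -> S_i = -9 + 2*i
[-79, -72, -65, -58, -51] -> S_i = -79 + 7*i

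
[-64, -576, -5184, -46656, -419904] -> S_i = -64*9^i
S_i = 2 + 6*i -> [2, 8, 14, 20, 26]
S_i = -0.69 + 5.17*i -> [-0.69, 4.48, 9.65, 14.82, 19.99]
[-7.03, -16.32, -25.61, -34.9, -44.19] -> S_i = -7.03 + -9.29*i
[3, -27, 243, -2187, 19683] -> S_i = 3*-9^i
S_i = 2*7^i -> [2, 14, 98, 686, 4802]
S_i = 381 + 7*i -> [381, 388, 395, 402, 409]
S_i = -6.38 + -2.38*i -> [-6.38, -8.76, -11.14, -13.52, -15.9]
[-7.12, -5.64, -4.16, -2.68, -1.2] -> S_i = -7.12 + 1.48*i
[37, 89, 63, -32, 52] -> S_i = Random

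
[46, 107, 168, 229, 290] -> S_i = 46 + 61*i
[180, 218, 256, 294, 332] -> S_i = 180 + 38*i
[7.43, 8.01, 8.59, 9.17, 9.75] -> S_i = 7.43 + 0.58*i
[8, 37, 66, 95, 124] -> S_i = 8 + 29*i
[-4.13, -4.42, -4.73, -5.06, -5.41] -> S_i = -4.13*1.07^i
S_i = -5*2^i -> [-5, -10, -20, -40, -80]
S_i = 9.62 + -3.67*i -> [9.62, 5.95, 2.28, -1.39, -5.06]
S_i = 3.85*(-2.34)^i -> [3.85, -9.01, 21.08, -49.33, 115.43]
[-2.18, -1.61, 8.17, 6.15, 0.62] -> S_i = Random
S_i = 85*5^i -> [85, 425, 2125, 10625, 53125]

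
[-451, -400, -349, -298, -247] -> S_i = -451 + 51*i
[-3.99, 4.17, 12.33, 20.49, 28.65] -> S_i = -3.99 + 8.16*i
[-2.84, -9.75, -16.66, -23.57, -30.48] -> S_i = -2.84 + -6.91*i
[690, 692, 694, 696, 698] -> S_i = 690 + 2*i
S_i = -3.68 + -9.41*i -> [-3.68, -13.09, -22.5, -31.91, -41.32]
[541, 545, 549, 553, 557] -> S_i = 541 + 4*i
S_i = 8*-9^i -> [8, -72, 648, -5832, 52488]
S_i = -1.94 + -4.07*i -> [-1.94, -6.01, -10.08, -14.15, -18.22]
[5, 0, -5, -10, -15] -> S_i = 5 + -5*i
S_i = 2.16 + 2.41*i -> [2.16, 4.57, 6.98, 9.39, 11.8]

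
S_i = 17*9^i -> [17, 153, 1377, 12393, 111537]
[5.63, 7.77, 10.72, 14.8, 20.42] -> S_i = 5.63*1.38^i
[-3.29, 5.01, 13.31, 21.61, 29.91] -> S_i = -3.29 + 8.30*i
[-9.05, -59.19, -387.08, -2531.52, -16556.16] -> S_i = -9.05*6.54^i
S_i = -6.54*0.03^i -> [-6.54, -0.2, -0.01, -0.0, -0.0]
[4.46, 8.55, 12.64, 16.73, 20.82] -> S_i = 4.46 + 4.09*i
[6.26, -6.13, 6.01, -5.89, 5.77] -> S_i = 6.26*(-0.98)^i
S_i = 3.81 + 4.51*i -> [3.81, 8.32, 12.83, 17.34, 21.85]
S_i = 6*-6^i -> [6, -36, 216, -1296, 7776]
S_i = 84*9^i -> [84, 756, 6804, 61236, 551124]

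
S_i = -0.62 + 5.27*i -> [-0.62, 4.65, 9.92, 15.19, 20.46]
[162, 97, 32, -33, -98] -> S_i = 162 + -65*i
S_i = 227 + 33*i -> [227, 260, 293, 326, 359]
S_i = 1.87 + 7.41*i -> [1.87, 9.28, 16.69, 24.1, 31.51]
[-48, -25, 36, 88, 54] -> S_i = Random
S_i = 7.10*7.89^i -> [7.1, 56.02, 441.99, 3487.3, 27514.8]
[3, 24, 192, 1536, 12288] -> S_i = 3*8^i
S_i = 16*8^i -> [16, 128, 1024, 8192, 65536]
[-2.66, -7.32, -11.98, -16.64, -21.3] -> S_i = -2.66 + -4.66*i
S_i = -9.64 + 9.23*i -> [-9.64, -0.41, 8.82, 18.05, 27.28]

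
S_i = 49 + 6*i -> [49, 55, 61, 67, 73]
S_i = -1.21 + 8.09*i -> [-1.21, 6.88, 14.97, 23.06, 31.15]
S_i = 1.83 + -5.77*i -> [1.83, -3.94, -9.71, -15.48, -21.25]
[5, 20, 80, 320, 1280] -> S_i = 5*4^i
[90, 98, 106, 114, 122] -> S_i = 90 + 8*i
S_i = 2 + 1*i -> [2, 3, 4, 5, 6]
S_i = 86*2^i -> [86, 172, 344, 688, 1376]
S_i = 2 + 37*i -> [2, 39, 76, 113, 150]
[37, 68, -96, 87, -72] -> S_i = Random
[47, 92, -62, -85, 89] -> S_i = Random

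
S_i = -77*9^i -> [-77, -693, -6237, -56133, -505197]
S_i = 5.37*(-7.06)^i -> [5.37, -37.91, 267.66, -1889.68, 13341.14]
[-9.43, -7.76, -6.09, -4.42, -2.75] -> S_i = -9.43 + 1.67*i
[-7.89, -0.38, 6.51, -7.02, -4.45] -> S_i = Random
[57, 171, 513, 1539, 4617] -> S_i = 57*3^i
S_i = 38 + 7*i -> [38, 45, 52, 59, 66]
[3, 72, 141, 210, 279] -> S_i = 3 + 69*i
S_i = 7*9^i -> [7, 63, 567, 5103, 45927]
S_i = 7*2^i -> [7, 14, 28, 56, 112]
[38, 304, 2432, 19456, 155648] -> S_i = 38*8^i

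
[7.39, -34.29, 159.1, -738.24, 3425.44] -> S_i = 7.39*(-4.64)^i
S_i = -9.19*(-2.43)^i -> [-9.19, 22.33, -54.27, 131.87, -320.44]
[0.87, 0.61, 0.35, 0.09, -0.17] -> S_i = 0.87 + -0.26*i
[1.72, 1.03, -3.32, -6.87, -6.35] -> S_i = Random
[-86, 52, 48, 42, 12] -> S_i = Random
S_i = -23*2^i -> [-23, -46, -92, -184, -368]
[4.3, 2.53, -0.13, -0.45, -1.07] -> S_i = Random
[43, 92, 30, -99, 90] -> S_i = Random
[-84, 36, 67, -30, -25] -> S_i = Random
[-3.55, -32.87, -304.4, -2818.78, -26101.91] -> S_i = -3.55*9.26^i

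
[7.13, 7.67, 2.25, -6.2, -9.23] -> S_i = Random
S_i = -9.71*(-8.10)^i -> [-9.71, 78.65, -637.07, 5160.29, -41798.37]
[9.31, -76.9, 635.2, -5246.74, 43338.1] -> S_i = 9.31*(-8.26)^i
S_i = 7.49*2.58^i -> [7.49, 19.32, 49.86, 128.63, 331.86]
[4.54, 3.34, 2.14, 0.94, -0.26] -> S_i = 4.54 + -1.20*i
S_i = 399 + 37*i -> [399, 436, 473, 510, 547]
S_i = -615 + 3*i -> [-615, -612, -609, -606, -603]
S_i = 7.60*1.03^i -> [7.6, 7.83, 8.06, 8.3, 8.55]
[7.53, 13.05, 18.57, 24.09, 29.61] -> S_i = 7.53 + 5.52*i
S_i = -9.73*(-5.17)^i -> [-9.73, 50.3, -260.07, 1344.57, -6951.44]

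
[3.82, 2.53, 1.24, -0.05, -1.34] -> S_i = 3.82 + -1.29*i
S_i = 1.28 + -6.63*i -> [1.28, -5.35, -11.98, -18.61, -25.24]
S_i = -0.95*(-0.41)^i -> [-0.95, 0.39, -0.16, 0.07, -0.03]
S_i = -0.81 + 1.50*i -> [-0.81, 0.69, 2.19, 3.69, 5.19]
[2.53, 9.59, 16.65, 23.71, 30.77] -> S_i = 2.53 + 7.06*i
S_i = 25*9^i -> [25, 225, 2025, 18225, 164025]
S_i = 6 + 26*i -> [6, 32, 58, 84, 110]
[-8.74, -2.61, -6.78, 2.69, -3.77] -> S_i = Random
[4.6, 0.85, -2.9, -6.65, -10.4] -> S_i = 4.60 + -3.75*i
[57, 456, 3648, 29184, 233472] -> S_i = 57*8^i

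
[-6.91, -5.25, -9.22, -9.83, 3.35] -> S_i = Random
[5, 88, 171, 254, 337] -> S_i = 5 + 83*i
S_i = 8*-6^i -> [8, -48, 288, -1728, 10368]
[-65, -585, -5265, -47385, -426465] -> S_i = -65*9^i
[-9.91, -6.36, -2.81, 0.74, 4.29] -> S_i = -9.91 + 3.55*i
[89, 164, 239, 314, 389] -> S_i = 89 + 75*i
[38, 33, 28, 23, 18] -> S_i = 38 + -5*i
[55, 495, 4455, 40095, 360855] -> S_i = 55*9^i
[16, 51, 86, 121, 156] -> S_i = 16 + 35*i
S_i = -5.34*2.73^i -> [-5.34, -14.58, -39.8, -108.65, -296.61]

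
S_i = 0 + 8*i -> [0, 8, 16, 24, 32]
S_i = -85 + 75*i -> [-85, -10, 65, 140, 215]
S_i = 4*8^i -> [4, 32, 256, 2048, 16384]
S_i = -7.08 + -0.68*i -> [-7.08, -7.76, -8.44, -9.12, -9.8]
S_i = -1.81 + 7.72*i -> [-1.81, 5.91, 13.63, 21.35, 29.07]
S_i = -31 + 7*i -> [-31, -24, -17, -10, -3]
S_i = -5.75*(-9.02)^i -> [-5.75, 51.86, -467.82, 4219.76, -38062.21]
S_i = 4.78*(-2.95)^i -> [4.78, -14.1, 41.6, -122.71, 362.01]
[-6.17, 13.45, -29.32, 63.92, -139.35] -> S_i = -6.17*(-2.18)^i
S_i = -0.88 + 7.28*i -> [-0.88, 6.4, 13.68, 20.96, 28.24]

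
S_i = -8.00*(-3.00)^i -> [-8.0, 24.0, -72.0, 216.0, -648.0]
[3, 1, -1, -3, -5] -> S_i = 3 + -2*i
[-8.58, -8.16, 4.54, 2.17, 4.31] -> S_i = Random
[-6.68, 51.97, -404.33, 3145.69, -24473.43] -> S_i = -6.68*(-7.78)^i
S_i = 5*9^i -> [5, 45, 405, 3645, 32805]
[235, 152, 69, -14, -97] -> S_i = 235 + -83*i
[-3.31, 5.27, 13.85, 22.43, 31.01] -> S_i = -3.31 + 8.58*i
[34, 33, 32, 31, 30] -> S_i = 34 + -1*i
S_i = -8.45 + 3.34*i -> [-8.45, -5.11, -1.77, 1.57, 4.91]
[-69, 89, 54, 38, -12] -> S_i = Random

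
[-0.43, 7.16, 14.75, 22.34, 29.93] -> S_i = -0.43 + 7.59*i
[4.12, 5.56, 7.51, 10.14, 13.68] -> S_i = 4.12*1.35^i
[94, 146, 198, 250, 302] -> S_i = 94 + 52*i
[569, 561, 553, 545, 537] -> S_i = 569 + -8*i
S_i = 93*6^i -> [93, 558, 3348, 20088, 120528]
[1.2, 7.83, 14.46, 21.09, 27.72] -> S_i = 1.20 + 6.63*i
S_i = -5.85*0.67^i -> [-5.85, -3.92, -2.63, -1.76, -1.18]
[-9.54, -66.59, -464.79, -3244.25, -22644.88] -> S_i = -9.54*6.98^i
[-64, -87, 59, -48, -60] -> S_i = Random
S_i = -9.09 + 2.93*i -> [-9.09, -6.16, -3.23, -0.3, 2.63]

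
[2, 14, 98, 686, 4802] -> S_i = 2*7^i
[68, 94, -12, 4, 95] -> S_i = Random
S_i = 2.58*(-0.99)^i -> [2.58, -2.55, 2.53, -2.5, 2.48]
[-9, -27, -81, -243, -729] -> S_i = -9*3^i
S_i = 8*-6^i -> [8, -48, 288, -1728, 10368]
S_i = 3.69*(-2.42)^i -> [3.69, -8.93, 21.61, -52.3, 126.56]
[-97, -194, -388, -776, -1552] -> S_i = -97*2^i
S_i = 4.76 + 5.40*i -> [4.76, 10.16, 15.56, 20.96, 26.36]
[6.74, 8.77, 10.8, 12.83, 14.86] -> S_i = 6.74 + 2.03*i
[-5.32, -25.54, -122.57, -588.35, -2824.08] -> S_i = -5.32*4.80^i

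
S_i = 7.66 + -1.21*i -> [7.66, 6.45, 5.24, 4.03, 2.82]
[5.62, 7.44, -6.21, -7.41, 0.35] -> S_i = Random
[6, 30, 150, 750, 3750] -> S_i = 6*5^i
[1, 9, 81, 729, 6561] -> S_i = 1*9^i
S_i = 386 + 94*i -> [386, 480, 574, 668, 762]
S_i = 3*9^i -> [3, 27, 243, 2187, 19683]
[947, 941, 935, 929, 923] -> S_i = 947 + -6*i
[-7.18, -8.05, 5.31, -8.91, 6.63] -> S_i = Random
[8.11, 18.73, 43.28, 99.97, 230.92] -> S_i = 8.11*2.31^i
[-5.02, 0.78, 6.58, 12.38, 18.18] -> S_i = -5.02 + 5.80*i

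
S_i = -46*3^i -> [-46, -138, -414, -1242, -3726]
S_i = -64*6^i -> [-64, -384, -2304, -13824, -82944]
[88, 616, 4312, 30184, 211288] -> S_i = 88*7^i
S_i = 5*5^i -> [5, 25, 125, 625, 3125]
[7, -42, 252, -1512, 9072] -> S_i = 7*-6^i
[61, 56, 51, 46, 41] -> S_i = 61 + -5*i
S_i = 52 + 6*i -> [52, 58, 64, 70, 76]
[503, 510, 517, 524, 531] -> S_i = 503 + 7*i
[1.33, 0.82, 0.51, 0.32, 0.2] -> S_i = 1.33*0.62^i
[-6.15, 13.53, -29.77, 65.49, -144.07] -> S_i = -6.15*(-2.20)^i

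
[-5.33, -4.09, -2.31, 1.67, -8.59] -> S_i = Random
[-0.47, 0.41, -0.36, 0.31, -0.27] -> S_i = -0.47*(-0.87)^i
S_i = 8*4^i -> [8, 32, 128, 512, 2048]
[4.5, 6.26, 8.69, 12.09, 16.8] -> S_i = 4.50*1.39^i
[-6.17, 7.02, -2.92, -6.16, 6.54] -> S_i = Random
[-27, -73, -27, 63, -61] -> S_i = Random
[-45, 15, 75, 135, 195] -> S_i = -45 + 60*i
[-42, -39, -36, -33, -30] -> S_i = -42 + 3*i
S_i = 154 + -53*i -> [154, 101, 48, -5, -58]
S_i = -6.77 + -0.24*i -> [-6.77, -7.01, -7.25, -7.49, -7.73]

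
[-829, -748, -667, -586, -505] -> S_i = -829 + 81*i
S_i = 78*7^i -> [78, 546, 3822, 26754, 187278]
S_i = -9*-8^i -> [-9, 72, -576, 4608, -36864]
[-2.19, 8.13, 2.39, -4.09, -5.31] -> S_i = Random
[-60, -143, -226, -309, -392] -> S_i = -60 + -83*i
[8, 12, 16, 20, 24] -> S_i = 8 + 4*i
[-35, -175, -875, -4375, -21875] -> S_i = -35*5^i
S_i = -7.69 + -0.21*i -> [-7.69, -7.9, -8.11, -8.32, -8.53]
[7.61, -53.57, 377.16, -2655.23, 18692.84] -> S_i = 7.61*(-7.04)^i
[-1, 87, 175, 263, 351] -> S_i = -1 + 88*i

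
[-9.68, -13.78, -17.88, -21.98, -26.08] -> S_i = -9.68 + -4.10*i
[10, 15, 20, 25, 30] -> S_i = 10 + 5*i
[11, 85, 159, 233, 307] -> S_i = 11 + 74*i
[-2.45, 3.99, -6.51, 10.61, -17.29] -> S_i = -2.45*(-1.63)^i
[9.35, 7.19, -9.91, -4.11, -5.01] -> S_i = Random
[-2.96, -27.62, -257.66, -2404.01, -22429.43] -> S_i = -2.96*9.33^i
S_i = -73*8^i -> [-73, -584, -4672, -37376, -299008]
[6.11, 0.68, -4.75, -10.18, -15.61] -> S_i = 6.11 + -5.43*i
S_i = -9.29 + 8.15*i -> [-9.29, -1.14, 7.01, 15.16, 23.31]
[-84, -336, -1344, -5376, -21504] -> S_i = -84*4^i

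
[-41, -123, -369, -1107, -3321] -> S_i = -41*3^i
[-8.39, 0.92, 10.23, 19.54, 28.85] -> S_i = -8.39 + 9.31*i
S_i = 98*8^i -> [98, 784, 6272, 50176, 401408]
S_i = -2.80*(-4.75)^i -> [-2.8, 13.3, -63.18, 300.08, -1425.39]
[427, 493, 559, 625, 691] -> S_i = 427 + 66*i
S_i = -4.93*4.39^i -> [-4.93, -21.64, -95.01, -417.1, -1831.07]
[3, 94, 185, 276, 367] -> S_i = 3 + 91*i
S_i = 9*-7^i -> [9, -63, 441, -3087, 21609]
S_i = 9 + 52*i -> [9, 61, 113, 165, 217]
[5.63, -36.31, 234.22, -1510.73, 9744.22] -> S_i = 5.63*(-6.45)^i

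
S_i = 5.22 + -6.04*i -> [5.22, -0.82, -6.86, -12.9, -18.94]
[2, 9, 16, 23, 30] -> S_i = 2 + 7*i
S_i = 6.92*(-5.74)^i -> [6.92, -39.72, 228.0, -1308.71, 7511.97]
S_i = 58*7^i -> [58, 406, 2842, 19894, 139258]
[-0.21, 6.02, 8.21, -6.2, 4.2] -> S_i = Random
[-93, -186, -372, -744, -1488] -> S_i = -93*2^i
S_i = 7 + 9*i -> [7, 16, 25, 34, 43]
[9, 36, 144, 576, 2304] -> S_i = 9*4^i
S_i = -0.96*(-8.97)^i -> [-0.96, 8.61, -77.24, 692.86, -6215.0]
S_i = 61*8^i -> [61, 488, 3904, 31232, 249856]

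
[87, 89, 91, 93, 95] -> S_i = 87 + 2*i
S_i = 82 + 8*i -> [82, 90, 98, 106, 114]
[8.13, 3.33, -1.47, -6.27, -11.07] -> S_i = 8.13 + -4.80*i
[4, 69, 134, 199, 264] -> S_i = 4 + 65*i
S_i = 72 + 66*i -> [72, 138, 204, 270, 336]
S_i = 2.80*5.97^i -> [2.8, 16.72, 99.79, 595.77, 3556.77]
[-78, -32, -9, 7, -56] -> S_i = Random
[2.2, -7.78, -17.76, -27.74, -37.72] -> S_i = 2.20 + -9.98*i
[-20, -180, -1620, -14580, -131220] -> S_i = -20*9^i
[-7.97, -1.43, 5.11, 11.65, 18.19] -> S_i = -7.97 + 6.54*i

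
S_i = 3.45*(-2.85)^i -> [3.45, -9.83, 28.02, -79.86, 227.61]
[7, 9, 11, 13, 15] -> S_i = 7 + 2*i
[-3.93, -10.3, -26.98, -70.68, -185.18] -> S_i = -3.93*2.62^i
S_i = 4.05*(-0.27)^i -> [4.05, -1.09, 0.3, -0.08, 0.02]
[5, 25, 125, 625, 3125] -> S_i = 5*5^i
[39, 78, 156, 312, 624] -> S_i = 39*2^i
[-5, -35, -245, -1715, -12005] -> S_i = -5*7^i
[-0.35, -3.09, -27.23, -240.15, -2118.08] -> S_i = -0.35*8.82^i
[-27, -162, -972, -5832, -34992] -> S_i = -27*6^i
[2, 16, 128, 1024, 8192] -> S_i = 2*8^i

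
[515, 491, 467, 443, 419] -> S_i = 515 + -24*i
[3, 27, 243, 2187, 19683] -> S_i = 3*9^i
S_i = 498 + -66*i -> [498, 432, 366, 300, 234]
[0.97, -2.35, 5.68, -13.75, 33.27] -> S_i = 0.97*(-2.42)^i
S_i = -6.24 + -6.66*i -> [-6.24, -12.9, -19.56, -26.22, -32.88]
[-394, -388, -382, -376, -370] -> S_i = -394 + 6*i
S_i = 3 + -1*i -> [3, 2, 1, 0, -1]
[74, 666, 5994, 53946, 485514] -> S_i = 74*9^i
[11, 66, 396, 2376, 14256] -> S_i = 11*6^i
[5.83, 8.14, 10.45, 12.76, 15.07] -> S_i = 5.83 + 2.31*i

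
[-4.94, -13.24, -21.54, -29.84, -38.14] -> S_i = -4.94 + -8.30*i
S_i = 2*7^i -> [2, 14, 98, 686, 4802]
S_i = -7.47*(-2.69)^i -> [-7.47, 20.09, -54.05, 145.4, -391.14]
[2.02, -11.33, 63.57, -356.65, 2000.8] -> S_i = 2.02*(-5.61)^i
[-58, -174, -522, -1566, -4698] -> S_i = -58*3^i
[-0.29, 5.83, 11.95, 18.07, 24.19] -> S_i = -0.29 + 6.12*i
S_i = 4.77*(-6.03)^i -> [4.77, -28.76, 173.44, -1045.85, 6306.49]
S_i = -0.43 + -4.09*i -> [-0.43, -4.52, -8.61, -12.7, -16.79]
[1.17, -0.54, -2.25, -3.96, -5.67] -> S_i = 1.17 + -1.71*i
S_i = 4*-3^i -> [4, -12, 36, -108, 324]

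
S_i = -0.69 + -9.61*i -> [-0.69, -10.3, -19.91, -29.52, -39.13]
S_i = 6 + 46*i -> [6, 52, 98, 144, 190]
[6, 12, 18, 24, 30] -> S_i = 6 + 6*i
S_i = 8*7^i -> [8, 56, 392, 2744, 19208]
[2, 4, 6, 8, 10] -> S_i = 2 + 2*i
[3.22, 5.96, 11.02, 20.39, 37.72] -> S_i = 3.22*1.85^i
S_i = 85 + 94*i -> [85, 179, 273, 367, 461]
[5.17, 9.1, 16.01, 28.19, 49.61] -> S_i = 5.17*1.76^i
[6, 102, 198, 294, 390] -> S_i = 6 + 96*i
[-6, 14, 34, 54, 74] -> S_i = -6 + 20*i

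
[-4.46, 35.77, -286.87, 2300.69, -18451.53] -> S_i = -4.46*(-8.02)^i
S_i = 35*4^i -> [35, 140, 560, 2240, 8960]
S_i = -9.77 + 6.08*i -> [-9.77, -3.69, 2.39, 8.47, 14.55]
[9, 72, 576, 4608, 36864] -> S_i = 9*8^i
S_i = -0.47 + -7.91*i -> [-0.47, -8.38, -16.29, -24.2, -32.11]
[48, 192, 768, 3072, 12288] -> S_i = 48*4^i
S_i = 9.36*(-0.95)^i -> [9.36, -8.89, 8.45, -8.03, 7.62]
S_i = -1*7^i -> [-1, -7, -49, -343, -2401]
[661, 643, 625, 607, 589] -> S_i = 661 + -18*i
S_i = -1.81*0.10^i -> [-1.81, -0.18, -0.02, -0.0, -0.0]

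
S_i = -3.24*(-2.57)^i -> [-3.24, 8.33, -21.4, 55.0, -141.34]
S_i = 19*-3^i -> [19, -57, 171, -513, 1539]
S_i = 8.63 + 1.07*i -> [8.63, 9.7, 10.77, 11.84, 12.91]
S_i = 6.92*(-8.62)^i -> [6.92, -59.65, 514.19, -4432.29, 38206.32]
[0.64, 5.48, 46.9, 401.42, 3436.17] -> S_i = 0.64*8.56^i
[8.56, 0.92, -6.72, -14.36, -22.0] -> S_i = 8.56 + -7.64*i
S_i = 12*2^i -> [12, 24, 48, 96, 192]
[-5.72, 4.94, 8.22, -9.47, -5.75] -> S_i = Random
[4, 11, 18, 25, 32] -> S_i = 4 + 7*i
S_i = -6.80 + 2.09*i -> [-6.8, -4.71, -2.62, -0.53, 1.56]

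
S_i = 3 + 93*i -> [3, 96, 189, 282, 375]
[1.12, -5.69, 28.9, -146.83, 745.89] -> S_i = 1.12*(-5.08)^i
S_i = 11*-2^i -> [11, -22, 44, -88, 176]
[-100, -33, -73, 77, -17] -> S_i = Random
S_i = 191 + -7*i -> [191, 184, 177, 170, 163]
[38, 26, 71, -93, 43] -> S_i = Random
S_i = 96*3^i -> [96, 288, 864, 2592, 7776]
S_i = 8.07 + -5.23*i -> [8.07, 2.84, -2.39, -7.62, -12.85]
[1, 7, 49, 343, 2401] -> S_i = 1*7^i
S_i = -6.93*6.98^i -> [-6.93, -48.37, -337.63, -2356.67, -16449.58]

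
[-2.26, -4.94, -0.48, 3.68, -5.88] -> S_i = Random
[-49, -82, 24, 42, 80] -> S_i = Random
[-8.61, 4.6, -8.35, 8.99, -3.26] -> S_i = Random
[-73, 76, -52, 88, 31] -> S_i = Random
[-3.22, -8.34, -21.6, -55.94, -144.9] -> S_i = -3.22*2.59^i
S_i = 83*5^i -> [83, 415, 2075, 10375, 51875]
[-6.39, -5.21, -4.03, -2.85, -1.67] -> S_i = -6.39 + 1.18*i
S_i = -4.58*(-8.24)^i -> [-4.58, 37.74, -310.97, 2562.4, -21114.19]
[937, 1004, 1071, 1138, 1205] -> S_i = 937 + 67*i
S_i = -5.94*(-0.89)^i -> [-5.94, 5.29, -4.71, 4.19, -3.73]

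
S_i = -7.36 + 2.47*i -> [-7.36, -4.89, -2.42, 0.05, 2.52]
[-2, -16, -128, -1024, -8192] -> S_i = -2*8^i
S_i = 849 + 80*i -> [849, 929, 1009, 1089, 1169]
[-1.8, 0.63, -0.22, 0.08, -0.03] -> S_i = -1.80*(-0.35)^i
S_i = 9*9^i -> [9, 81, 729, 6561, 59049]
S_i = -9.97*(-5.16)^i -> [-9.97, 51.45, -265.46, 1369.76, -7067.96]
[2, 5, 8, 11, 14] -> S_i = 2 + 3*i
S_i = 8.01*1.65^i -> [8.01, 13.22, 21.81, 35.98, 59.37]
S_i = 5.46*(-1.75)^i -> [5.46, -9.56, 16.72, -29.26, 51.21]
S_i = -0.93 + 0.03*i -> [-0.93, -0.9, -0.87, -0.84, -0.81]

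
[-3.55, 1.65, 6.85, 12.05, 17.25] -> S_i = -3.55 + 5.20*i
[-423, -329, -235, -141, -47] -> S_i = -423 + 94*i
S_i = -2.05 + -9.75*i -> [-2.05, -11.8, -21.55, -31.3, -41.05]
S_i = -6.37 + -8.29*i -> [-6.37, -14.66, -22.95, -31.24, -39.53]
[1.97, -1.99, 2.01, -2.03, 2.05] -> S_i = 1.97*(-1.01)^i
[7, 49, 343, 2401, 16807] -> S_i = 7*7^i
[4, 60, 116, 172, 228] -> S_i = 4 + 56*i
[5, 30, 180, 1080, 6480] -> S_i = 5*6^i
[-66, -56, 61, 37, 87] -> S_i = Random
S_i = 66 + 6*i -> [66, 72, 78, 84, 90]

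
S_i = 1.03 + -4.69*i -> [1.03, -3.66, -8.35, -13.04, -17.73]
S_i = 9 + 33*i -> [9, 42, 75, 108, 141]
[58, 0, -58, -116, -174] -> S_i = 58 + -58*i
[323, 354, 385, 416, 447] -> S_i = 323 + 31*i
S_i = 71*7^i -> [71, 497, 3479, 24353, 170471]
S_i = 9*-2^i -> [9, -18, 36, -72, 144]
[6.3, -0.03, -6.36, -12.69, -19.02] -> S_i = 6.30 + -6.33*i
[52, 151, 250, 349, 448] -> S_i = 52 + 99*i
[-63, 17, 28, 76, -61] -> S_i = Random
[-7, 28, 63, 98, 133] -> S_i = -7 + 35*i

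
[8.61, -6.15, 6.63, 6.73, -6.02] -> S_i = Random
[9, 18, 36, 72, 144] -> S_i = 9*2^i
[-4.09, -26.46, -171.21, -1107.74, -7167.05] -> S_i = -4.09*6.47^i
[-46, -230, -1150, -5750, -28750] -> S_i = -46*5^i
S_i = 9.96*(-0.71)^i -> [9.96, -7.07, 5.02, -3.56, 2.53]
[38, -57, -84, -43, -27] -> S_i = Random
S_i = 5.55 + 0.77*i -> [5.55, 6.32, 7.09, 7.86, 8.63]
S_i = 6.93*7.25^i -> [6.93, 50.24, 364.26, 2640.87, 19146.32]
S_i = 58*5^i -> [58, 290, 1450, 7250, 36250]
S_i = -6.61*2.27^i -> [-6.61, -15.0, -34.06, -77.32, -175.51]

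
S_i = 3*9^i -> [3, 27, 243, 2187, 19683]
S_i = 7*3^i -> [7, 21, 63, 189, 567]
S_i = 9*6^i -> [9, 54, 324, 1944, 11664]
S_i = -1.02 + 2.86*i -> [-1.02, 1.84, 4.7, 7.56, 10.42]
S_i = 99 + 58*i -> [99, 157, 215, 273, 331]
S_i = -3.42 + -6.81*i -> [-3.42, -10.23, -17.04, -23.85, -30.66]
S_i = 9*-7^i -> [9, -63, 441, -3087, 21609]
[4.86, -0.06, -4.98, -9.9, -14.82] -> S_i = 4.86 + -4.92*i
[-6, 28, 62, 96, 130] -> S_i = -6 + 34*i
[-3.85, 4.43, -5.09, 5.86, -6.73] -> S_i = -3.85*(-1.15)^i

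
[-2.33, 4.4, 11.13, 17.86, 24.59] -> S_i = -2.33 + 6.73*i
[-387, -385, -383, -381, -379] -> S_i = -387 + 2*i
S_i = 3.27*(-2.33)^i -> [3.27, -7.62, 17.75, -41.36, 96.38]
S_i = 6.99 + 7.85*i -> [6.99, 14.84, 22.69, 30.54, 38.39]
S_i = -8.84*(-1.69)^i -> [-8.84, 14.94, -25.25, 42.67, -72.11]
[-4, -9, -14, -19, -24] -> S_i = -4 + -5*i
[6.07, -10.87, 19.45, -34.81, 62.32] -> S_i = 6.07*(-1.79)^i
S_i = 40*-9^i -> [40, -360, 3240, -29160, 262440]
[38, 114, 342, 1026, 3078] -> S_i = 38*3^i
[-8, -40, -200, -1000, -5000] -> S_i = -8*5^i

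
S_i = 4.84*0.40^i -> [4.84, 1.94, 0.77, 0.31, 0.12]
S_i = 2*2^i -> [2, 4, 8, 16, 32]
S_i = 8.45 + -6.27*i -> [8.45, 2.18, -4.09, -10.36, -16.63]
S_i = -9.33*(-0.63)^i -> [-9.33, 5.88, -3.7, 2.33, -1.47]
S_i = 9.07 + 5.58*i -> [9.07, 14.65, 20.23, 25.81, 31.39]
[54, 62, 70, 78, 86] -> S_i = 54 + 8*i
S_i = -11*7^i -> [-11, -77, -539, -3773, -26411]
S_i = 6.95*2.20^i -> [6.95, 15.29, 33.64, 74.0, 162.81]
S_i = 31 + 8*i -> [31, 39, 47, 55, 63]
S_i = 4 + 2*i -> [4, 6, 8, 10, 12]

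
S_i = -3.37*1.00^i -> [-3.37, -3.37, -3.37, -3.37, -3.37]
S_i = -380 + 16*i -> [-380, -364, -348, -332, -316]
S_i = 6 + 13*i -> [6, 19, 32, 45, 58]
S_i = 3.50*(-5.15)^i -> [3.5, -18.03, 92.83, -478.07, 2462.05]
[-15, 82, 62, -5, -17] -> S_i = Random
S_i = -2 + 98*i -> [-2, 96, 194, 292, 390]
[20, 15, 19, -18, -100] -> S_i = Random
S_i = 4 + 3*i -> [4, 7, 10, 13, 16]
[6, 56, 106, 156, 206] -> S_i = 6 + 50*i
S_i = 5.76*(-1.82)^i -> [5.76, -10.48, 19.08, -34.72, 63.2]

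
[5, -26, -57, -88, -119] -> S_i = 5 + -31*i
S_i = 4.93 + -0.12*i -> [4.93, 4.81, 4.69, 4.57, 4.45]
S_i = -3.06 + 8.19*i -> [-3.06, 5.13, 13.32, 21.51, 29.7]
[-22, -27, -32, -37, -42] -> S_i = -22 + -5*i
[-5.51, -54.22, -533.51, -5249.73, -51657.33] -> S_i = -5.51*9.84^i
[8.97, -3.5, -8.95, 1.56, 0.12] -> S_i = Random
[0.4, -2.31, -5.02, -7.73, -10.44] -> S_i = 0.40 + -2.71*i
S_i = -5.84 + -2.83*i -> [-5.84, -8.67, -11.5, -14.33, -17.16]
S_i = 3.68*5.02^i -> [3.68, 18.47, 92.74, 465.54, 2337.02]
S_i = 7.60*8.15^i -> [7.6, 61.94, 504.81, 4114.21, 33530.81]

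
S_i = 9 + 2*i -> [9, 11, 13, 15, 17]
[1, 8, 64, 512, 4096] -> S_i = 1*8^i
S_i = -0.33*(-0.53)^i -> [-0.33, 0.17, -0.09, 0.05, -0.03]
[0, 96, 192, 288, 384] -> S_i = 0 + 96*i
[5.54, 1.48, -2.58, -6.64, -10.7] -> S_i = 5.54 + -4.06*i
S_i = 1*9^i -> [1, 9, 81, 729, 6561]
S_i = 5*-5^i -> [5, -25, 125, -625, 3125]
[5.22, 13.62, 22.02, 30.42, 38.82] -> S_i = 5.22 + 8.40*i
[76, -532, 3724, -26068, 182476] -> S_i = 76*-7^i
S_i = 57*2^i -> [57, 114, 228, 456, 912]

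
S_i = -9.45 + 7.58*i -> [-9.45, -1.87, 5.71, 13.29, 20.87]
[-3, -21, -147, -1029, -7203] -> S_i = -3*7^i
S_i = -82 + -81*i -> [-82, -163, -244, -325, -406]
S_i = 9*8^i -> [9, 72, 576, 4608, 36864]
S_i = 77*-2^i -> [77, -154, 308, -616, 1232]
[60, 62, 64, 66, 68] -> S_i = 60 + 2*i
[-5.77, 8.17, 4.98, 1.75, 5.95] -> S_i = Random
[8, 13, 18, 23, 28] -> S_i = 8 + 5*i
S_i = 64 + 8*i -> [64, 72, 80, 88, 96]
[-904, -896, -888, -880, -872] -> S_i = -904 + 8*i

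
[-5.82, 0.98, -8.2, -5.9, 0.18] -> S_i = Random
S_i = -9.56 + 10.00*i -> [-9.56, 0.44, 10.44, 20.44, 30.44]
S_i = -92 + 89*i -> [-92, -3, 86, 175, 264]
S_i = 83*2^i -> [83, 166, 332, 664, 1328]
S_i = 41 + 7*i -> [41, 48, 55, 62, 69]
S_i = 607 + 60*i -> [607, 667, 727, 787, 847]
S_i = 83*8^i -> [83, 664, 5312, 42496, 339968]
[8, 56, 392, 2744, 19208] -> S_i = 8*7^i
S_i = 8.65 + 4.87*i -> [8.65, 13.52, 18.39, 23.26, 28.13]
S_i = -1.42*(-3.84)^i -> [-1.42, 5.45, -20.94, 80.4, -308.75]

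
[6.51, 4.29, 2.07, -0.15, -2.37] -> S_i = 6.51 + -2.22*i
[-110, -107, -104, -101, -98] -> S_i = -110 + 3*i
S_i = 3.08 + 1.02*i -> [3.08, 4.1, 5.12, 6.14, 7.16]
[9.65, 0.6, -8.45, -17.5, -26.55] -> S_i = 9.65 + -9.05*i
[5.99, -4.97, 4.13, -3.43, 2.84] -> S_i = 5.99*(-0.83)^i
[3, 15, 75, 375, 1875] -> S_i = 3*5^i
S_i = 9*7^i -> [9, 63, 441, 3087, 21609]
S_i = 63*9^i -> [63, 567, 5103, 45927, 413343]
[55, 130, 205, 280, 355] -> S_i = 55 + 75*i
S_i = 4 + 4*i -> [4, 8, 12, 16, 20]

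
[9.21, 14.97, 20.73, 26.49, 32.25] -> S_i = 9.21 + 5.76*i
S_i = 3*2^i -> [3, 6, 12, 24, 48]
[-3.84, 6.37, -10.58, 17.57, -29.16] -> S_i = -3.84*(-1.66)^i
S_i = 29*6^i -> [29, 174, 1044, 6264, 37584]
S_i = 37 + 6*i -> [37, 43, 49, 55, 61]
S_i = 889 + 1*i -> [889, 890, 891, 892, 893]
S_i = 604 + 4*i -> [604, 608, 612, 616, 620]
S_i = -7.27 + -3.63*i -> [-7.27, -10.9, -14.53, -18.16, -21.79]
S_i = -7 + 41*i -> [-7, 34, 75, 116, 157]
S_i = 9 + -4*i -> [9, 5, 1, -3, -7]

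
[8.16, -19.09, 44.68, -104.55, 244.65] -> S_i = 8.16*(-2.34)^i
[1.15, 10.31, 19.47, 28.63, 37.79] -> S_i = 1.15 + 9.16*i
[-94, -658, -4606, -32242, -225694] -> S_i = -94*7^i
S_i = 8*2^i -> [8, 16, 32, 64, 128]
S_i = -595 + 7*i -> [-595, -588, -581, -574, -567]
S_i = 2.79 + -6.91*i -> [2.79, -4.12, -11.03, -17.94, -24.85]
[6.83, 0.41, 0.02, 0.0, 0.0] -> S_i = 6.83*0.06^i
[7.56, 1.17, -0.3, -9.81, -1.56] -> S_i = Random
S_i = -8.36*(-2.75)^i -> [-8.36, 22.99, -63.22, 173.86, -478.12]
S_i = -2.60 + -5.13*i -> [-2.6, -7.73, -12.86, -17.99, -23.12]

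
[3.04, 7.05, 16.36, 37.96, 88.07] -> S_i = 3.04*2.32^i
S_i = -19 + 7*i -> [-19, -12, -5, 2, 9]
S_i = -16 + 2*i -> [-16, -14, -12, -10, -8]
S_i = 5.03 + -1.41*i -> [5.03, 3.62, 2.21, 0.8, -0.61]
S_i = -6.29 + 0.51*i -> [-6.29, -5.78, -5.27, -4.76, -4.25]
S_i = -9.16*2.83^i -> [-9.16, -25.92, -73.36, -207.61, -587.55]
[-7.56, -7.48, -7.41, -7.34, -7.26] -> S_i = -7.56*0.99^i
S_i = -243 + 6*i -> [-243, -237, -231, -225, -219]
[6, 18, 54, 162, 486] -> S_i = 6*3^i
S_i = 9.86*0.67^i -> [9.86, 6.61, 4.43, 2.97, 1.99]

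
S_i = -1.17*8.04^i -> [-1.17, -9.41, -75.63, -608.07, -4888.89]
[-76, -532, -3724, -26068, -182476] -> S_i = -76*7^i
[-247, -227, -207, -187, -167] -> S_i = -247 + 20*i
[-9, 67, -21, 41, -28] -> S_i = Random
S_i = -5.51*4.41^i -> [-5.51, -24.3, -107.16, -472.57, -2084.04]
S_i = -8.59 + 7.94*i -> [-8.59, -0.65, 7.29, 15.23, 23.17]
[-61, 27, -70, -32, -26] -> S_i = Random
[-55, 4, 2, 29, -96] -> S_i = Random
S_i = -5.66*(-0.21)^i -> [-5.66, 1.19, -0.25, 0.05, -0.01]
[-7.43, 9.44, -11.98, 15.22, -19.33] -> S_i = -7.43*(-1.27)^i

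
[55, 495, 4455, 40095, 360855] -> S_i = 55*9^i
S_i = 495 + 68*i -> [495, 563, 631, 699, 767]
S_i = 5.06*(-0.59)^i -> [5.06, -2.99, 1.76, -1.04, 0.61]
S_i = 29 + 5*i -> [29, 34, 39, 44, 49]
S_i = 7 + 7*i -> [7, 14, 21, 28, 35]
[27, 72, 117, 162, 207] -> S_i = 27 + 45*i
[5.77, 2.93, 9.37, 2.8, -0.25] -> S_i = Random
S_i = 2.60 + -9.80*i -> [2.6, -7.2, -17.0, -26.8, -36.6]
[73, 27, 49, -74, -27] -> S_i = Random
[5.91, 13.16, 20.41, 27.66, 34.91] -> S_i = 5.91 + 7.25*i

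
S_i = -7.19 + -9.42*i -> [-7.19, -16.61, -26.03, -35.45, -44.87]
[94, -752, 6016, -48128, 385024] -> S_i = 94*-8^i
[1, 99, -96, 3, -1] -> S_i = Random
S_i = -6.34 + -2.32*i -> [-6.34, -8.66, -10.98, -13.3, -15.62]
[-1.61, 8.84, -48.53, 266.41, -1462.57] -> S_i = -1.61*(-5.49)^i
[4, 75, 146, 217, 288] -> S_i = 4 + 71*i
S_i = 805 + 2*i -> [805, 807, 809, 811, 813]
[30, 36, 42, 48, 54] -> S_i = 30 + 6*i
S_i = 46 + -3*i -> [46, 43, 40, 37, 34]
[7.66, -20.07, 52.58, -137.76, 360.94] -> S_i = 7.66*(-2.62)^i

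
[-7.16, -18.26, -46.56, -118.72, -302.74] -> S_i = -7.16*2.55^i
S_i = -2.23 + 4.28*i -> [-2.23, 2.05, 6.33, 10.61, 14.89]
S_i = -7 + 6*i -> [-7, -1, 5, 11, 17]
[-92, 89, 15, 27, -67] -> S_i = Random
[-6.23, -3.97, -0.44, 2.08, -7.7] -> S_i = Random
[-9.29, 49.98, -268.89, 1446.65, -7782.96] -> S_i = -9.29*(-5.38)^i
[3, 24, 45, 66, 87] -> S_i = 3 + 21*i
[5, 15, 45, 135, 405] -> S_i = 5*3^i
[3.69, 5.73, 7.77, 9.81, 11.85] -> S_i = 3.69 + 2.04*i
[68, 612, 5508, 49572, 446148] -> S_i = 68*9^i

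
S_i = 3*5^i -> [3, 15, 75, 375, 1875]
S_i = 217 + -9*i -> [217, 208, 199, 190, 181]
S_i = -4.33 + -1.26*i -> [-4.33, -5.59, -6.85, -8.11, -9.37]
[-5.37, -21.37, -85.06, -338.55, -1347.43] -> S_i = -5.37*3.98^i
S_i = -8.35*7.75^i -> [-8.35, -64.71, -501.52, -3886.79, -30122.66]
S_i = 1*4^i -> [1, 4, 16, 64, 256]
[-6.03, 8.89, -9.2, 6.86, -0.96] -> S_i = Random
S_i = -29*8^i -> [-29, -232, -1856, -14848, -118784]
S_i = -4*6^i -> [-4, -24, -144, -864, -5184]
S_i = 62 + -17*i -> [62, 45, 28, 11, -6]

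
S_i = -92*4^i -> [-92, -368, -1472, -5888, -23552]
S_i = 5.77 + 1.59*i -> [5.77, 7.36, 8.95, 10.54, 12.13]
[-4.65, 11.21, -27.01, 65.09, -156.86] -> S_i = -4.65*(-2.41)^i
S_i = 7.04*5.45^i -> [7.04, 38.37, 209.11, 1139.63, 6210.96]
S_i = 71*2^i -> [71, 142, 284, 568, 1136]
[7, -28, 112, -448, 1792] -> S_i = 7*-4^i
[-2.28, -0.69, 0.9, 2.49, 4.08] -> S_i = -2.28 + 1.59*i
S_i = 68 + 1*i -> [68, 69, 70, 71, 72]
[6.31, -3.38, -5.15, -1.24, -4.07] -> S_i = Random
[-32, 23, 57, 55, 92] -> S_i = Random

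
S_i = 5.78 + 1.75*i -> [5.78, 7.53, 9.28, 11.03, 12.78]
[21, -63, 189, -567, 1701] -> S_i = 21*-3^i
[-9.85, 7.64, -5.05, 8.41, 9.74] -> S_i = Random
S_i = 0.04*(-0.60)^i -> [0.04, -0.02, 0.01, -0.01, 0.01]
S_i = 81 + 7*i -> [81, 88, 95, 102, 109]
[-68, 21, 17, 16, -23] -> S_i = Random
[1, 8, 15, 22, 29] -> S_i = 1 + 7*i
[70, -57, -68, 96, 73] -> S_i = Random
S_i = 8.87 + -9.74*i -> [8.87, -0.87, -10.61, -20.35, -30.09]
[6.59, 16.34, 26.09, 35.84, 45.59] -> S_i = 6.59 + 9.75*i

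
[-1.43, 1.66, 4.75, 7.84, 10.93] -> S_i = -1.43 + 3.09*i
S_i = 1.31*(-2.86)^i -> [1.31, -3.75, 10.72, -30.65, 87.65]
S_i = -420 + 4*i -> [-420, -416, -412, -408, -404]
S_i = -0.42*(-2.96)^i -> [-0.42, 1.24, -3.68, 10.89, -32.24]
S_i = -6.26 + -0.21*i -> [-6.26, -6.47, -6.68, -6.89, -7.1]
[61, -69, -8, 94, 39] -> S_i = Random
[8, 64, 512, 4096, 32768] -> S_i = 8*8^i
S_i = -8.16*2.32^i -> [-8.16, -18.93, -43.92, -101.9, -236.4]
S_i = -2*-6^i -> [-2, 12, -72, 432, -2592]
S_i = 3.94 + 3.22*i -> [3.94, 7.16, 10.38, 13.6, 16.82]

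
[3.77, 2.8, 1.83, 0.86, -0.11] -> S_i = 3.77 + -0.97*i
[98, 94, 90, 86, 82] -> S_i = 98 + -4*i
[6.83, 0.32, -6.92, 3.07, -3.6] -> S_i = Random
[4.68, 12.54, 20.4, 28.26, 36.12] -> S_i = 4.68 + 7.86*i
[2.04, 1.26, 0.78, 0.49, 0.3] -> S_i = 2.04*0.62^i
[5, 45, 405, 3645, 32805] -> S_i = 5*9^i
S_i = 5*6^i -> [5, 30, 180, 1080, 6480]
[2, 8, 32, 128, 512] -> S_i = 2*4^i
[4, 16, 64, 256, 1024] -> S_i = 4*4^i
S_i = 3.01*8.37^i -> [3.01, 25.19, 210.87, 1764.99, 14772.99]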